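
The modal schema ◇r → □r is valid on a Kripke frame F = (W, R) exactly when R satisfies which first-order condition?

Suppose ◇r→□r is valid. Take Rxy, Rxz and set V(r)={y}. Then ◇r at x, so □r at x, so r at z, i.e. z=y.

partial functionality: ∀x ∀y ∀z (Rxy ∧ Rxz → y = z)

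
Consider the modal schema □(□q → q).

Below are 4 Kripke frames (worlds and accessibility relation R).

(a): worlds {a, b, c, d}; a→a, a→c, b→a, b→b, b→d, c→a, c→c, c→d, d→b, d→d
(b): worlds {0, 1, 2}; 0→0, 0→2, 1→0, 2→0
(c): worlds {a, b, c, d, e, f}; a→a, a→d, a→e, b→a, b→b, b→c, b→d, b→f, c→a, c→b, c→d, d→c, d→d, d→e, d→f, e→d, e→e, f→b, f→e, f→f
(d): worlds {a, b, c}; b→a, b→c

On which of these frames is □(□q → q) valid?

(a)

The schema corresponds to shift-reflexivity: ∀x ∀y (Rxy → Ryy).
(a): ✓.
(b): fails — R02 but not R22.
(c): fails — Rbc but not Rcc.
(d): fails — Rba but not Raa.
Valid on: (a).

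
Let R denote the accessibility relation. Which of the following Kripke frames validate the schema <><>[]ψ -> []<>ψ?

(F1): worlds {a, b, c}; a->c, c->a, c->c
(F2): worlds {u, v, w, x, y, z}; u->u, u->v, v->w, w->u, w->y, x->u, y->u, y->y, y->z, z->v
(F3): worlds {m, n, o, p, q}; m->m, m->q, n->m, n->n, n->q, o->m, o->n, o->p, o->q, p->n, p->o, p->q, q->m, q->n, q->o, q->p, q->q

Frame correspondent (Sahlqvist): forall x forall y forall z ((x R^2 y & xRz) -> exists w (yRw & zRw)) — i.e. a generalized confluence (Geach) condition.
(F1): holds.
(F2): fails — uR²u, uRv but no t with uRt and vRt.
(F3): holds.
Valid on: (F1), (F3).

(F1), (F3)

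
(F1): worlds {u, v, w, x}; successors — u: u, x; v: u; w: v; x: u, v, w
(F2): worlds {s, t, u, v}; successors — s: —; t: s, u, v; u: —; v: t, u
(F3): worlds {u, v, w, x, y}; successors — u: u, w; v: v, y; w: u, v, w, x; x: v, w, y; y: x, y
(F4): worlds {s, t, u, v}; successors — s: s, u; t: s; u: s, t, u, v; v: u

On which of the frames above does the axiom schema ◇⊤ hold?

(F1), (F3), (F4)

This is the axiom for seriality; its first-order frame correspondent is ∀x ∃y Rxy.
(F1): condition met.
(F2): fails — world s has no successor.
(F3): condition met.
(F4): condition met.
Valid on: (F1), (F3), (F4).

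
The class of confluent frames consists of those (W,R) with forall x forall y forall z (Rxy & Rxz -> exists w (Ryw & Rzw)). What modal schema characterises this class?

◇□p → □◇p

This is convergence; the standard corresponding axiom is .2: ◇□p → □◇p.
Suppose ◇□p→□◇p is valid. Take Rxy, Rxz and set V(p)={w : Ryw}. Then □p at y so ◇□p at x, so □◇p at x, so ◇p at z, giving w with Rzw and Ryw.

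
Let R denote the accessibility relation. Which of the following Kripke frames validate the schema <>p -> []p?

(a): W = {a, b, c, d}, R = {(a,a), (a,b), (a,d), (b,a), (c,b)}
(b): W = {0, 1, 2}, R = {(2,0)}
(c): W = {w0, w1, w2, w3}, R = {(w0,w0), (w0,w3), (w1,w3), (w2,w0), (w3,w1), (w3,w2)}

Frame correspondent (Sahlqvist): forall x forall y forall z (Rxy & Rxz -> y = z) — i.e. partial functionality.
(a): fails — a sees both a and b.
(b): condition met.
(c): fails — w0 sees both w0 and w3.
Valid on: (b).

(b)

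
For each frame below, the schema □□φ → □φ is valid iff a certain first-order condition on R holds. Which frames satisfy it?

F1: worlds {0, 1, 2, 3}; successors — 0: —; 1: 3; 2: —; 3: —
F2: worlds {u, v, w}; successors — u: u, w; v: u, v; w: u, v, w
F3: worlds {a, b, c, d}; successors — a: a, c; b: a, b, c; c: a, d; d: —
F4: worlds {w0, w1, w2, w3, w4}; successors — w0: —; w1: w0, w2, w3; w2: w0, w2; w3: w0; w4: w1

F2

The schema corresponds to density: ∀x ∀y (Rxy → ∃z (Rxz ∧ Rzy)).
F1: fails — R13 but no z with R1z and Rz3.
F2: condition met.
F3: fails — Rcd but no z with Rcz and Rzd.
F4: fails — Rw1w3 but no z with Rw1z and Rzw3.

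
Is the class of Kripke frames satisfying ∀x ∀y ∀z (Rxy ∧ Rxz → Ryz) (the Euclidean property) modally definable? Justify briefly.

Yes: it is the Euclidean property, defined by the 5 schema ◇q → □◇q.
Suppose ◇q→□◇q is valid. Take Rxy, Rxz and set V(q)={y}. Then ◇q at x, so □◇q at x, so ◇q at z, so some w with Rzw has q; w=y, i.e. Rzy. By symmetry of the argument, Ryz.

Definable; ◇q → □◇q defines it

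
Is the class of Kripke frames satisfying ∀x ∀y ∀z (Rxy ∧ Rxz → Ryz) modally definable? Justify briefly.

Yes: it is the Euclidean property, defined by the 5 schema ◇q → □◇q.
Suppose ◇q→□◇q is valid. Take Rxy, Rxz and set V(q)={y}. Then ◇q at x, so □◇q at x, so ◇q at z, so some w with Rzw has q; w=y, i.e. Rzy. By symmetry of the argument, Ryz.

Definable; ◇q → □◇q defines it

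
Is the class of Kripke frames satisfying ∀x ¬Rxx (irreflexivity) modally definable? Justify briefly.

Not modally definable

If a class were modally definable it would be closed under surjective bounded morphisms (Goldblatt–Thomason).
The 5-cycle (worlds s,t,u,v,w with s→t→u→v→w→s) is irreflexive, and the map sending every world to a single reflexive point • is a surjective bounded morphism (forth: every edge maps to (•,•); back: every world has a successor). So any modal formula valid on the 5-cycle is also valid on the reflexive point, which is not irreflexive.
So the class is not modally definable.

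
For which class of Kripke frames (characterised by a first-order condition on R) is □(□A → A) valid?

Shift-reflexivity

This schema is the T□ axiom.
Its frame correspondent is shift-reflexivity — ∀x ∀y (Rxy → Ryy).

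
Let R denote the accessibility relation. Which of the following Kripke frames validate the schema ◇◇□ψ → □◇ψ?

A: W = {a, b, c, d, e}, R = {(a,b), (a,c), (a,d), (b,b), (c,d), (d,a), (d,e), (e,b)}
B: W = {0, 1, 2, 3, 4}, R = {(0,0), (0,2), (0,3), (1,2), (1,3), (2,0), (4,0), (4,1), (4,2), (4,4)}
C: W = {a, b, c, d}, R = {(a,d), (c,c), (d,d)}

C

The schema corresponds to a generalized confluence (Geach) condition: ∀x ∀y ∀z ((xR²y ∧ xRz) → ∃w (yRw ∧ zRw)).
A: fails — aR²a, aRd but no w with aRw and dRw.
B: fails — 0R²0, 0R3 but no w with 0Rw and 3Rw.
C: ✓.
Valid on: C.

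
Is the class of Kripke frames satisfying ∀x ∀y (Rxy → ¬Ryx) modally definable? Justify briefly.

No — not modally definable

Any modally definable frame class is closed under surjective bounded morphisms.
The 5-cycle (worlds a,b,c,d,e with a→b→c→d→e→a) is asymmetric. Mapping every world to a single reflexive point • is a surjective bounded morphism, and the reflexive point is not asymmetric (R•• but asymmetry requires ¬R••).
Hence asymmetry is not modally definable.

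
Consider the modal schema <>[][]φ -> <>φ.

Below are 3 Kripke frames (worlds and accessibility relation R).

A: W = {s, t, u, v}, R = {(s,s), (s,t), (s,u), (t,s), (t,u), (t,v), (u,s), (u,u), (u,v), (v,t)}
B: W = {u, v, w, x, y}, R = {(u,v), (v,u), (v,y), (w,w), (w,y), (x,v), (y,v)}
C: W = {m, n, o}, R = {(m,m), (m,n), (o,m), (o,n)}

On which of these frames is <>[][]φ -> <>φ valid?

A, B

Frame correspondent (Sahlqvist): forall x forall y (xRy -> exists w (y R^2 w & xRw)) — i.e. a generalized confluence (Geach) condition.
A: ✓.
B: ✓.
C: fails — mRn but no w with nR²w and mRw.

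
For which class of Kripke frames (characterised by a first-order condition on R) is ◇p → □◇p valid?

The Euclidean property

Suppose ◇p→□◇p is valid. Take Rxy, Rxz and set V(p)={y}. Then ◇p at x, so □◇p at x, so ◇p at z, so some w with Rzw has p; w=y, i.e. Rzy. By symmetry of the argument, Ryz.
Conversely, on a frame with the Euclidean property the schema holds at every world under every valuation.
Frame condition: ∀x ∀y ∀z (Rxy ∧ Rxz → Ryz).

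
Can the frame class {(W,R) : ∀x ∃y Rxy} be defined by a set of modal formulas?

Definable; □p → ◇p defines it

This is a Sahlqvist condition; the D axiom □p → ◇p defines it.
Suppose □p→◇p is valid. At any x set V(p)=W. Then □p at x, so ◇p at x, so x has a successor.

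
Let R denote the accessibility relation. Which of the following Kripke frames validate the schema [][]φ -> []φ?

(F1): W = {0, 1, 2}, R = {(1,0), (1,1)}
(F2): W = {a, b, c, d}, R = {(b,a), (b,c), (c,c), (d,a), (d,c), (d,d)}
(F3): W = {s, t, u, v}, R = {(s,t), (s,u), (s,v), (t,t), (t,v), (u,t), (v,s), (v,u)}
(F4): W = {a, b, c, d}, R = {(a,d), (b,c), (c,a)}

Frame correspondent (Sahlqvist): forall x forall y (Rxy -> exists z (Rxz & Rzy)) — i.e. density.
(F1): condition met.
(F2): fails — Rba but no z with Rbz and Rza.
(F3): fails — Rvs but no z with Rvz and Rzs.
(F4): fails — Rca but no z with Rcz and Rza.

(F1)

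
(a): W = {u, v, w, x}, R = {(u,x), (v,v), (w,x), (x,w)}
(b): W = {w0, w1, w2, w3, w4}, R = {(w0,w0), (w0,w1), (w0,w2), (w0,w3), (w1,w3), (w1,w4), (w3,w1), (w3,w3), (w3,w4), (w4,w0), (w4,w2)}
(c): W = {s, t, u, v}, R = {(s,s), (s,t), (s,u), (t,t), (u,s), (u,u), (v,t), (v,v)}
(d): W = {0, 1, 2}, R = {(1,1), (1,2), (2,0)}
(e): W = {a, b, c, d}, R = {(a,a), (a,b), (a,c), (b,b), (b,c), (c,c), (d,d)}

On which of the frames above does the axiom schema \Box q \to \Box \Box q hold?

Frame correspondent (Sahlqvist): \forall x \forall y \forall z (Rxy \wedge Ryz \to Rxz) — i.e. transitivity.
(a): fails — Rxw and Rwx but not Rxx.
(b): fails — Rw1w3 and Rw3w1 but not Rw1w1.
(c): fails — Rus and Rst but not Rut.
(d): fails — R12 and R20 but not R10.
(e): ✓.

(e)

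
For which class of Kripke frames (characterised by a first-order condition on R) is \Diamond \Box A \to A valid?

symmetry

Equivalently (dual form): A → □◇A.
Suppose A→□◇A is valid. Take Rxy and set V(A)={x}. Then A at x, so □◇A at x, so ◇A at y, so some z with Ryz has A; z=x, i.e. Ryx.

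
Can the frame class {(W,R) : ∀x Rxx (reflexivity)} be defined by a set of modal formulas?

This is a Sahlqvist condition; the T axiom □p → p defines it.
Suppose □p→p is valid. At any x set V(p)={w : Rxw}. Then □p holds at x, so p holds at x, i.e. Rxx.

Yes, by □p → p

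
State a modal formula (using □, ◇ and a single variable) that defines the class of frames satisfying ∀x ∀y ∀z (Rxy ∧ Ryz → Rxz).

The condition is transitivity. The 4 schema □q → □□q defines it.
Suppose □q→□□q is valid. Take Rxy, Ryz and set V(q)={w : Rxw}. Then □q at x, so □□q at x, so □q at y, so q at z, i.e. Rxz.

□q → □□q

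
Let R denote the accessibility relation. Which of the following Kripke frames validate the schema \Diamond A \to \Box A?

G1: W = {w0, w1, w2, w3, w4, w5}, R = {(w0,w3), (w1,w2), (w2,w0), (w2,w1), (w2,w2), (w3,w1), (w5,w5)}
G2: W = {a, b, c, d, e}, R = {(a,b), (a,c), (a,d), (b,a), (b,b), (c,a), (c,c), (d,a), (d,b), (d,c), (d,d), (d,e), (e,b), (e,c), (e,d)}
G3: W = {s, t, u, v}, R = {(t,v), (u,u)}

G3

The schema corresponds to partial functionality: \forall x \forall y \forall z (Rxy \wedge Rxz \to y = z).
G1: fails — w2 sees both w0 and w1.
G2: fails — a sees both b and c.
G3: holds.
Valid on: G3.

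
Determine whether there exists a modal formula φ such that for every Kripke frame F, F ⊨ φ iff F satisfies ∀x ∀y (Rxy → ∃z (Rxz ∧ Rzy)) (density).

The condition is density. A defining modal formula is □□p → □p.

Definable; □□p → □p defines it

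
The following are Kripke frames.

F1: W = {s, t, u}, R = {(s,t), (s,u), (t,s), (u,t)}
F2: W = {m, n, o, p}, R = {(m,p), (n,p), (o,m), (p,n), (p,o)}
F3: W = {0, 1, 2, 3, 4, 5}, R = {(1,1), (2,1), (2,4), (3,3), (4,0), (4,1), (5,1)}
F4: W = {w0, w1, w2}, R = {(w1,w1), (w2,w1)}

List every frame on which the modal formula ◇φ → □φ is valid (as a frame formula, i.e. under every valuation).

F4

This is the axiom for partial functionality; its first-order frame correspondent is ∀x ∀y ∀z (Rxy ∧ Rxz → y = z).
F1: fails — s sees both t and u.
F2: fails — p sees both n and o.
F3: fails — 2 sees both 1 and 4.
F4: condition met.
Valid on: F4.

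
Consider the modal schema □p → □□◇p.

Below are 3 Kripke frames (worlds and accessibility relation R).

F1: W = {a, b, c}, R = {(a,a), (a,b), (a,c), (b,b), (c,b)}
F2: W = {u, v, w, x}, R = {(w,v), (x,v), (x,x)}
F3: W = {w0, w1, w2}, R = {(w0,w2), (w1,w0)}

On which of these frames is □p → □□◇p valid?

F1

Frame correspondent (Sahlqvist): ∀x ∀z (xR²z → ∃w (xRw ∧ zRw)) — i.e. a generalized confluence (Geach) condition.
F1: satisfies the condition.
F2: fails — xR²v but no t with xRt and vRt.
F3: fails — w1R²w2 but no w with w1Rw and w2Rw.
Valid on: F1.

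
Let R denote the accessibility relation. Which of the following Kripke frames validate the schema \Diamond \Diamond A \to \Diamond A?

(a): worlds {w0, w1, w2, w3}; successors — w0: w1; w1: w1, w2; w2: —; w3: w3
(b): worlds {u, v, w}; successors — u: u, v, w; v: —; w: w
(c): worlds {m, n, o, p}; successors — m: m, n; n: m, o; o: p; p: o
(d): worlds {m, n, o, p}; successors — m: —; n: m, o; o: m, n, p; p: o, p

Frame correspondent (Sahlqvist): \forall x \forall y (x R^2 y \to \exists w (y = w \wedge xRw)) — i.e. a generalized confluence (Geach) condition.
(a): fails — w0R²w2 but no w with w2=w and w0Rw.
(b): condition met.
(c): fails — mR²o but no w with o=w and mRw.
(d): fails — nR²n but no w with n=w and nRw.

(b)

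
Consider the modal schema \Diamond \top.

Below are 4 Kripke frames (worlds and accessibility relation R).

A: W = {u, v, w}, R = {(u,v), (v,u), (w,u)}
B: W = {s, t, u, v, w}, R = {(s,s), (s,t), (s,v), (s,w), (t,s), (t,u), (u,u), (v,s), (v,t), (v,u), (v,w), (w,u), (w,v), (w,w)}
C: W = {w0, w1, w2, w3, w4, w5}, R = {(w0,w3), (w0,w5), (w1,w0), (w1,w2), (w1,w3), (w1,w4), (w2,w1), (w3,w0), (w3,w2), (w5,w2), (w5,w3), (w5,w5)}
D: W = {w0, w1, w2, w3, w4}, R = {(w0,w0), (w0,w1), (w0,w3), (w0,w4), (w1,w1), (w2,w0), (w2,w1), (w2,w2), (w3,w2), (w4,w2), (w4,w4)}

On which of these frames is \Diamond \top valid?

The schema corresponds to seriality: \forall x \exists y Rxy.
A: condition met.
B: condition met.
C: fails — world w4 has no successor.
D: condition met.

A, B, D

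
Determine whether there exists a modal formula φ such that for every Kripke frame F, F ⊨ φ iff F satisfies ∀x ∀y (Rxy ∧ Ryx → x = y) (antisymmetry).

Any modally definable frame class is closed under surjective bounded morphisms.
The 8-cycle (worlds 0,1,2,3,4,5,6,7 with 0→1→2→3→4→5→6→7→0) is antisymmetric. Sending even-indexed worlds to • and odd-indexed worlds to ∘ is a surjective bounded morphism onto the two-world frame with •↔∘, which is not antisymmetric.
So no modal formula (or set of formulas) defines exactly the antisymmetric frames.

No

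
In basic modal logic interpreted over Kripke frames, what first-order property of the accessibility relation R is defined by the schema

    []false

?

□⊥ is valid iff no world has any successor (otherwise □⊥ fails at any world with one).

emptiness of R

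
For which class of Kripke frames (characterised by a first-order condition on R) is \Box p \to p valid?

reflexivity

This is the T axiom.
Its frame correspondent is reflexivity — \forall x Rxx.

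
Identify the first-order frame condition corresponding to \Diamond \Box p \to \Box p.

The Euclidean property

Replacing p by ¬p and contraposing gives the equivalent schema ◇p → □◇p.
Suppose ◇p→□◇p is valid. Take Rxy, Rxz and set V(p)={y}. Then ◇p at x, so □◇p at x, so ◇p at z, so some w with Rzw has p; w=y, i.e. Rzy. By symmetry of the argument, Ryz.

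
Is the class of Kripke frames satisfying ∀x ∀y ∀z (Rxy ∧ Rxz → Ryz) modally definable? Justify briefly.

Yes: it is the Euclidean property, defined by the 5 schema ◇r → □◇r.

Yes — defined by ◇r → □◇r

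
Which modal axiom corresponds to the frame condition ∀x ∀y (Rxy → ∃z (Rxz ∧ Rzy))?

A defining formula is □□r → □r (the C4 axiom).

□□r → □r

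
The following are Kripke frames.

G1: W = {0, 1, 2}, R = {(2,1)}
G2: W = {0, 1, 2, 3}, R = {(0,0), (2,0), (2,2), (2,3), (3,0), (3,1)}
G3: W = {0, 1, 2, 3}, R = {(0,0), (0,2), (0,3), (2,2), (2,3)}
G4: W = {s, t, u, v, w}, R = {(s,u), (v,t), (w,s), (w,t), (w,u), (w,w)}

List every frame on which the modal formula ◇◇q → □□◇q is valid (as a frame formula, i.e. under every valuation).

The schema corresponds to a generalized confluence (Geach) condition: ∀x ∀y ∀z ((xR²y ∧ xR²z) → ∃w (y = w ∧ zRw)).
G1: ✓.
G2: fails — 2R²0, 2R²1 but no w with 0=w and 1Rw.
G3: fails — 0R²0, 0R²2 but no w with 0=w and 2Rw.
G4: fails — wR²s, wR²s but no w* with s=w* and sRw*.

G1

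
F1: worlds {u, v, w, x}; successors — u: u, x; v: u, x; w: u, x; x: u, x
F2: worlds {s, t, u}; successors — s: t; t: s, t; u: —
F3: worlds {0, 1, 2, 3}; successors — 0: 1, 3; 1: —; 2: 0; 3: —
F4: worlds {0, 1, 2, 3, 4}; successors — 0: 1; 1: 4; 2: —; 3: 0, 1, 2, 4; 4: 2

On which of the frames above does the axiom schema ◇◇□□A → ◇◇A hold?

The schema corresponds to a generalized confluence (Geach) condition: ∀x ∀y (xR²y → ∃w (yR²w ∧ xR²w)).
F1: satisfies the condition.
F2: satisfies the condition.
F3: fails — 2R²1 but no w with 1R²w and 2R²w.
F4: fails — 0R²4 but no w with 4R²w and 0R²w.
Valid on: F1, F2.

F1, F2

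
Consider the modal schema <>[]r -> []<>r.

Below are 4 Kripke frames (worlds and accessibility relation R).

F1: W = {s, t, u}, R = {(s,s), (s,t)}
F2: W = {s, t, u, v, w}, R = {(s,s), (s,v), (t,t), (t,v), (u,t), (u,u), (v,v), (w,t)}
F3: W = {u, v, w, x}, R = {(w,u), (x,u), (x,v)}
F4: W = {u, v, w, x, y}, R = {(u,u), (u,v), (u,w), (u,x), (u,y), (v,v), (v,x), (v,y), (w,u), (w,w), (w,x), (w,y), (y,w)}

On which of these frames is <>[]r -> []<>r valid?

F2

Frame correspondent (Sahlqvist): forall x forall y forall z (Rxy & Rxz -> exists w (Ryw & Rzw)) — i.e. convergence.
F1: fails — Rss and Rst but s and t have no common successor.
F2: condition met.
F3: fails — Rwu and Rwu but u and u have no common successor.
F4: fails — Ruv and Rux but v and x have no common successor.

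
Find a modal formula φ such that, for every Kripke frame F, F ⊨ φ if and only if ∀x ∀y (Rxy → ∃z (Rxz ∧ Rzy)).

The condition is density. The C4 schema □□ψ → □ψ defines it.
Suppose □□ψ→□ψ is valid. Take Rxy and set V(ψ)={w : xR²w}. Then □□ψ at x, so □ψ at x, so ψ at y, i.e. ∃z(Rxz∧Rzy).

□□ψ → □ψ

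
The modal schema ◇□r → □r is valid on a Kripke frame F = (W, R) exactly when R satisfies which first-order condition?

the Euclidean property: ∀x ∀y ∀z (Rxy ∧ Rxz → Ryz)

Replacing r by ¬r and contraposing gives the equivalent schema ◇r → □◇r.
Suppose ◇r→□◇r is valid. Take Rxy, Rxz and set V(r)={y}. Then ◇r at x, so □◇r at x, so ◇r at z, so some w with Rzw has r; w=y, i.e. Rzy. By symmetry of the argument, Ryz.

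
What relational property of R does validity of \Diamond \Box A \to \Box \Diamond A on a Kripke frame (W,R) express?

Suppose ◇□A→□◇A is valid. Take Rxy, Rxz and set V(A)={w : Ryw}. Then □A at y so ◇□A at x, so □◇A at x, so ◇A at z, giving w with Rzw and Ryw.
Conversely, any frame satisfying \forall x \forall y \forall z (Rxy \wedge Rxz \to \exists w (Ryw \wedge Rzw)) validates the schema.
Frame condition: \forall x \forall y \forall z (Rxy \wedge Rxz \to \exists w (Ryw \wedge Rzw)).

Convergence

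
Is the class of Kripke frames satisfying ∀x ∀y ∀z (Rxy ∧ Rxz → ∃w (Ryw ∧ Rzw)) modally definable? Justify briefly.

Yes: it is convergence, defined by the .2 schema ◇□p → □◇p.
Suppose ◇□p→□◇p is valid. Take Rxy, Rxz and set V(p)={w : Ryw}. Then □p at y so ◇□p at x, so □◇p at x, so ◇p at z, giving w with Rzw and Ryw.

Definable; ◇□p → □◇p defines it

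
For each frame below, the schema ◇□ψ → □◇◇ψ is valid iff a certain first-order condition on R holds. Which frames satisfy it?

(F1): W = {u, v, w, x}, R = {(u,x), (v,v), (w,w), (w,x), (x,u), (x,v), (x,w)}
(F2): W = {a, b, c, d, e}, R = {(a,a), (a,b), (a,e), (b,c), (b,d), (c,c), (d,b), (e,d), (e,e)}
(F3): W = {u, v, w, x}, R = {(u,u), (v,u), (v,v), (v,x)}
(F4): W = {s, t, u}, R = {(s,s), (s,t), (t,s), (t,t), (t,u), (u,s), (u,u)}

(F4)

This is the axiom for a generalized confluence (Geach) condition; its first-order frame correspondent is ∀x ∀y ∀z ((xRy ∧ xRz) → ∃w (yRw ∧ zR²w)).
(F1): fails — xRu, xRu but no t with uRt and uR²t.
(F2): fails — aRe, aRb but no w with eRw and bR²w.
(F3): fails — vRu, vRx but no t with uRt and xR²t.
(F4): holds.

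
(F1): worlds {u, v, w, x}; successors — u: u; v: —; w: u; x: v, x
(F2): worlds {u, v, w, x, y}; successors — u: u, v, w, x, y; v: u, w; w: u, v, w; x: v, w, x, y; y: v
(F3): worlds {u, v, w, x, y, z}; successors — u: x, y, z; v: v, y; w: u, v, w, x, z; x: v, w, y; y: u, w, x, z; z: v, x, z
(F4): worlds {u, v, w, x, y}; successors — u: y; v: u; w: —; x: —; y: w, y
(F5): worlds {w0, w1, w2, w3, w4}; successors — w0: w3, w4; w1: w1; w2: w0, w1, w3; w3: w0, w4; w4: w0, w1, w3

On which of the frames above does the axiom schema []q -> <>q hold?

(F2), (F3), (F5)

This is the axiom for seriality; its first-order frame correspondent is forall x exists y Rxy.
(F1): fails — world v has no successor.
(F2): condition met.
(F3): condition met.
(F4): fails — world w has no successor.
(F5): condition met.
Valid on: (F2), (F3), (F5).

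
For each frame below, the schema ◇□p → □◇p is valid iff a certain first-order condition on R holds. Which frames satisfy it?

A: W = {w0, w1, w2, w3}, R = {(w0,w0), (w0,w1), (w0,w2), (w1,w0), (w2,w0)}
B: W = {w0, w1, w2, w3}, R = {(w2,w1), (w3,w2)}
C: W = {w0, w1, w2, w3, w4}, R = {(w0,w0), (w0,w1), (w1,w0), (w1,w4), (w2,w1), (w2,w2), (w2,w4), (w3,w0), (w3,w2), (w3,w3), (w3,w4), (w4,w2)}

A

This is the axiom for convergence; its first-order frame correspondent is ∀x ∀y ∀z (Rxy ∧ Rxz → ∃w (Ryw ∧ Rzw)).
A: condition met.
B: fails — Rw2w1 and Rw2w1 but w1 and w1 have no common successor.
C: fails — Rw1w0 and Rw1w4 but w0 and w4 have no common successor.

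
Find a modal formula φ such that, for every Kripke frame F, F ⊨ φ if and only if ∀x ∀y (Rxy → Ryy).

This is shift-reflexivity; the standard corresponding axiom is T□: □(□p → p).
Suppose □(□p→p) is valid. Take Rxy and set V(p)={w : Ryw}. Then at y, □p holds; since □(□p→p) at x, □p→p at y, so p at y, i.e. Ryy.

□(□p → p)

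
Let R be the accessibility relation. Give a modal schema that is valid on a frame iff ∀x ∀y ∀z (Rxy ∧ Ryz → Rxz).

□r → □□r

This is transitivity; the standard corresponding axiom is 4: □r → □□r.
Suppose □r→□□r is valid. Take Rxy, Ryz and set V(r)={w : Rxw}. Then □r at x, so □□r at x, so □r at y, so r at z, i.e. Rxz.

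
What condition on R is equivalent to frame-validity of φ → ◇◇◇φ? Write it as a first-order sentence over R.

∀x ∃w (x = w ∧ xR³w)

This is a Sahlqvist (Geach-type) schema ◇^0□^0φ → □^0◇^3φ.
Minimal-valuation argument: fix x; take any y with xR^0y and any z with xR^0z. Set V(φ) to the set of worlds R-reachable from y in exactly 0 steps. Then □^0φ holds at y, so the antecedent holds at x; validity forces ◇^3φ at z, giving a w with zR^3w and yR^0w.
First-order correspondent: ∀x ∃w (x = w ∧ xR³w).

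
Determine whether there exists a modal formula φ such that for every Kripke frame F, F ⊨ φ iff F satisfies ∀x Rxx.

This is a Sahlqvist condition; the T axiom □r → r defines it.

Definable; □r → r defines it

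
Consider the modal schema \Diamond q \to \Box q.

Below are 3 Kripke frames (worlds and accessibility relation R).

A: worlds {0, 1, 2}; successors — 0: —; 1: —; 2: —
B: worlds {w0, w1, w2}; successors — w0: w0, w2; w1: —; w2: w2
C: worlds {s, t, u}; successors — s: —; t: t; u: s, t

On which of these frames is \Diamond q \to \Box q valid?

The schema corresponds to partial functionality: \forall x \forall y \forall z (Rxy \wedge Rxz \to y = z).
A: ✓.
B: fails — w0 sees both w0 and w2.
C: fails — u sees both s and t.

A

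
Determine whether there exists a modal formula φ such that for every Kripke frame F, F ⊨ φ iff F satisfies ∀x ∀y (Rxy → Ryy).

The condition is shift-reflexivity. A defining modal formula is □(□r → r).

Yes — defined by □(□r → r)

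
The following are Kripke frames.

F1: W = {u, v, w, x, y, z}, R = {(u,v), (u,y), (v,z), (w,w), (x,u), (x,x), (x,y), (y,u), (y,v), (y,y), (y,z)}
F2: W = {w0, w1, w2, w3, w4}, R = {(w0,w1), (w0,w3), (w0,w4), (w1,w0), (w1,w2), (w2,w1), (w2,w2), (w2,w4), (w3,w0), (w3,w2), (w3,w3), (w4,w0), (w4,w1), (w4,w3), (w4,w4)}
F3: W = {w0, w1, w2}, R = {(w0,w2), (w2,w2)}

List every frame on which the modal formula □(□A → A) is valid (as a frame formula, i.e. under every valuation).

Frame correspondent (Sahlqvist): ∀x ∀y (Rxy → Ryy) — i.e. shift-reflexivity.
F1: fails — Ruv but not Rvv.
F2: fails — Rw1w0 but not Rw0w0.
F3: satisfies the condition.

F3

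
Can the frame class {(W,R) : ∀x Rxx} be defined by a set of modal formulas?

This is a Sahlqvist condition; the T axiom □p → p defines it.

Yes, by □p → p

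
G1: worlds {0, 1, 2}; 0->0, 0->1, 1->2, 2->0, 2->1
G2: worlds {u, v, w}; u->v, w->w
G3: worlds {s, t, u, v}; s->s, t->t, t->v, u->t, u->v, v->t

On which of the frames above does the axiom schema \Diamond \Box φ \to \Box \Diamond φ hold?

This is the axiom for convergence; its first-order frame correspondent is \forall x \forall y \forall z (Rxy \wedge Rxz \to \exists w (Ryw \wedge Rzw)).
G1: fails — R00 and R01 but 0 and 1 have no common successor.
G2: fails — Ruv and Ruv but v and v have no common successor.
G3: satisfies the condition.

G3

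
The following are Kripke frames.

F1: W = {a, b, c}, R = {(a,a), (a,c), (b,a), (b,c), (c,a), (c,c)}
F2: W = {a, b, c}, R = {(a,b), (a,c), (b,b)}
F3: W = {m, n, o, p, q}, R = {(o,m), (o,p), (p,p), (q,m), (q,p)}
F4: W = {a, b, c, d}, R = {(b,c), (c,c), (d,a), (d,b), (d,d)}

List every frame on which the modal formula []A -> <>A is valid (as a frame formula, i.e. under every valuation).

F1

This is the axiom for seriality; its first-order frame correspondent is forall x exists y Rxy.
F1: satisfies the condition.
F2: fails — world c has no successor.
F3: fails — world m has no successor.
F4: fails — world a has no successor.
Valid on: F1.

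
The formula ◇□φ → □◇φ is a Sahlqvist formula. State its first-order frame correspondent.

Suppose ◇□φ→□◇φ is valid. Take Rxy, Rxz and set V(φ)={w : Ryw}. Then □φ at y so ◇□φ at x, so □◇φ at x, so ◇φ at z, giving w with Rzw and Ryw.

Convergence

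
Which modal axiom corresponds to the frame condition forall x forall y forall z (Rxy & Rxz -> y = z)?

◇s → □s

The condition is partial functionality. The CD schema ◇s → □s defines it.
Suppose ◇s→□s is valid. Take Rxy, Rxz and set V(s)={y}. Then ◇s at x, so □s at x, so s at z, i.e. z=y.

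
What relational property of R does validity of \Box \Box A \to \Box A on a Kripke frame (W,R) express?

density: \forall x \forall y (Rxy \to \exists z (Rxz \wedge Rzy))

This is the C4 axiom.
It corresponds to density: \forall x \forall y (Rxy \to \exists z (Rxz \wedge Rzy)).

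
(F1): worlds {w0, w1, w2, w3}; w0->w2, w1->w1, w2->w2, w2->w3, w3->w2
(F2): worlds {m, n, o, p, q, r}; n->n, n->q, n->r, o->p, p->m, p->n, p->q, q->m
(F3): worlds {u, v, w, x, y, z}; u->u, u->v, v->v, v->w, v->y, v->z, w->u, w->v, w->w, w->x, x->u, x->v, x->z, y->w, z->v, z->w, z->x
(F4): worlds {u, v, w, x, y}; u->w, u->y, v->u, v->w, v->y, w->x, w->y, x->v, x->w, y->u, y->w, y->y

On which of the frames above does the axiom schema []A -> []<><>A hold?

Frame correspondent (Sahlqvist): forall x forall z (xRz -> exists w (xRw & z R^2 w)) — i.e. a generalized confluence (Geach) condition.
(F1): satisfies the condition.
(F2): fails — nRq but no w with nRw and qR²w.
(F3): satisfies the condition.
(F4): satisfies the condition.

(F1), (F3), (F4)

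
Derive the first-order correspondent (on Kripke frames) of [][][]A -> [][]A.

forall x forall z (x R^2 z -> exists w (x R^3 w & z = w))

This is a Sahlqvist (Geach-type) schema ◇^0□^3A → □^2◇^0A.
Minimal-valuation argument: fix x; take any y with xR^0y and any z with xR^2z. Set V(A) to the set of worlds R-reachable from y in exactly 3 steps. Then □^3A holds at y, so the antecedent holds at x; validity forces ◇^0A at z, giving a w with zR^0w and yR^3w.
First-order correspondent: forall x forall z (x R^2 z -> exists w (x R^3 w & z = w)).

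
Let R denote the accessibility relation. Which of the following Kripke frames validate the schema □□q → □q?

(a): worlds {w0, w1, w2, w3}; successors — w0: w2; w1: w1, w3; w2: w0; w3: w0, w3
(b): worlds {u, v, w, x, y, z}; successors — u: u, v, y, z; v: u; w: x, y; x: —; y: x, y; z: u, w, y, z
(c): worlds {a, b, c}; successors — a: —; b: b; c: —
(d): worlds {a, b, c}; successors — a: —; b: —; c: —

Frame correspondent (Sahlqvist): ∀x ∀y (Rxy → ∃z (Rxz ∧ Rzy)) — i.e. density.
(a): fails — Rw0w2 but no z with Rw0z and Rzw2.
(b): holds.
(c): holds.
(d): holds.

(b), (c), (d)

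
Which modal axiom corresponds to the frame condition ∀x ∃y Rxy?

□ψ → ◇ψ

A defining formula is □ψ → ◇ψ (the D axiom).
Suppose □ψ→◇ψ is valid. At any x set V(ψ)=W. Then □ψ at x, so ◇ψ at x, so x has a successor.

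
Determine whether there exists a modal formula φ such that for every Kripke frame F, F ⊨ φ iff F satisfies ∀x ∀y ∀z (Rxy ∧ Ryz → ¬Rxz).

Any modally definable frame class is closed under surjective bounded morphisms.
The 7-cycle (worlds w0,w1,w2,w3,w4,w5,w6 with w0→w1→w2→w3→w4→w5→w6→w0) is intransitive. Mapping every world to a single reflexive point • is a surjective bounded morphism; the reflexive point is not intransitive (R••∧R•• but R••).
Hence intransitivity is not modally definable.

Not modally definable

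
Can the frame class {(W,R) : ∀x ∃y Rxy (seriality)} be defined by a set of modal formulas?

The condition is seriality. A defining modal formula is □q → ◇q.
Suppose □q→◇q is valid. At any x set V(q)=W. Then □q at x, so ◇q at x, so x has a successor.

Yes, by □q → ◇q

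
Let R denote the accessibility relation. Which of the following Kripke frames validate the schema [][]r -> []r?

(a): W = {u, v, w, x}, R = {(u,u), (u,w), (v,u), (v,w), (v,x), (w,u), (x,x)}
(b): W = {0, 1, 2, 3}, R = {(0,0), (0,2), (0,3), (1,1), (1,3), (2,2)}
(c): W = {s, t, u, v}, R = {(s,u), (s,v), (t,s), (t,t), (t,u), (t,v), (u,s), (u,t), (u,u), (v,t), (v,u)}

The schema corresponds to density: forall x forall y (Rxy -> exists z (Rxz & Rzy)).
(a): condition met.
(b): condition met.
(c): fails — Rsv but no z with Rsz and Rzv.
Valid on: (a), (b).

(a), (b)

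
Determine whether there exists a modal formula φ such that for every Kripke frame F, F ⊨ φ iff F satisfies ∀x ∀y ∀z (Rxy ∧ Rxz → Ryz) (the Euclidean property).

This is a Sahlqvist condition; the 5 axiom ◇r → □◇r defines it.
Suppose ◇r→□◇r is valid. Take Rxy, Rxz and set V(r)={y}. Then ◇r at x, so □◇r at x, so ◇r at z, so some w with Rzw has r; w=y, i.e. Rzy. By symmetry of the argument, Ryz.

Yes, by ◇r → □◇r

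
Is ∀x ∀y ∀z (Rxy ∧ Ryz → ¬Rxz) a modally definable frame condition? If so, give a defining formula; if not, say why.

No

Any modally definable frame class is closed under surjective bounded morphisms.
The 7-cycle (worlds s,t,u,v,w,x,y with s→t→u→v→w→x→y→s) is intransitive. Mapping every world to a single reflexive point • is a surjective bounded morphism; the reflexive point is not intransitive (R••∧R•• but R••).
So the class is not modally definable.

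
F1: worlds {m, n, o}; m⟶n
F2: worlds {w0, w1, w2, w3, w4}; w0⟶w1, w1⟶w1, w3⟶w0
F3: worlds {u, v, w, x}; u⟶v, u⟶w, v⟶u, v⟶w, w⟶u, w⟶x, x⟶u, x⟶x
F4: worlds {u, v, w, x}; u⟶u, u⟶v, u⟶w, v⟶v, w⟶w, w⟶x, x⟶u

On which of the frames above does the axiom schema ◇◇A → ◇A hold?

Frame correspondent (Sahlqvist): ∀x ∀y ∀z (Rxy ∧ Ryz → Rxz) — i.e. transitivity.
F1: condition met.
F2: fails — Rw3w0 and Rw0w1 but not Rw3w1.
F3: fails — Ruv and Rvu but not Ruu.
F4: fails — Ruw and Rwx but not Rux.
Valid on: F1.

F1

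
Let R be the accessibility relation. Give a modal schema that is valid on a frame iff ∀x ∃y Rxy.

This is seriality; the standard corresponding axiom is D: □q → ◇q.
Suppose □q→◇q is valid. At any x set V(q)=W. Then □q at x, so ◇q at x, so x has a successor.

□q → ◇q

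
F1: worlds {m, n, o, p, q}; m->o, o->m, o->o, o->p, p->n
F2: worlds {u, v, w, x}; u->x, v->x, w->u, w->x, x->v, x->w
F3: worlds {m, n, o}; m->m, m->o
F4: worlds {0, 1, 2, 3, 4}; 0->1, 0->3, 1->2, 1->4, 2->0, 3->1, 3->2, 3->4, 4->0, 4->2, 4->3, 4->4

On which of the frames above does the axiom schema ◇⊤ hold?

F2, F4

Frame correspondent (Sahlqvist): ∀x ∃y Rxy — i.e. seriality.
F1: fails — world n has no successor.
F2: satisfies the condition.
F3: fails — world n has no successor.
F4: satisfies the condition.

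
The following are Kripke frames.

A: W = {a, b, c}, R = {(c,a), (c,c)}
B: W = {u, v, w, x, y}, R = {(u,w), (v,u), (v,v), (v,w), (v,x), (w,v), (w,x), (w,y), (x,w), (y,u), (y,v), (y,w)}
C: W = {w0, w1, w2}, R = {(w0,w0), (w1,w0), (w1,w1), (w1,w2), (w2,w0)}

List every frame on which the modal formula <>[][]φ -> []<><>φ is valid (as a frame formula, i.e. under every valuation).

B, C

Frame correspondent (Sahlqvist): forall x forall y forall z ((xRy & xRz) -> exists w (y R^2 w & z R^2 w)) — i.e. a generalized confluence (Geach) condition.
A: fails — cRa, cRa but no w with aR²w and aR²w.
B: ✓.
C: ✓.
Valid on: B, C.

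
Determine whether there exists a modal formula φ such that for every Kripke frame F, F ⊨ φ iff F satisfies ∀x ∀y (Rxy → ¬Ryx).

If a class were modally definable it would be closed under surjective bounded morphisms (Goldblatt–Thomason).
The 4-cycle (worlds w0,w1,w2,w3 with w0→w1→w2→w3→w0) is asymmetric. Mapping every world to a single reflexive point • is a surjective bounded morphism, and the reflexive point is not asymmetric (R•• but asymmetry requires ¬R••).
Hence asymmetry is not modally definable.

Not modally definable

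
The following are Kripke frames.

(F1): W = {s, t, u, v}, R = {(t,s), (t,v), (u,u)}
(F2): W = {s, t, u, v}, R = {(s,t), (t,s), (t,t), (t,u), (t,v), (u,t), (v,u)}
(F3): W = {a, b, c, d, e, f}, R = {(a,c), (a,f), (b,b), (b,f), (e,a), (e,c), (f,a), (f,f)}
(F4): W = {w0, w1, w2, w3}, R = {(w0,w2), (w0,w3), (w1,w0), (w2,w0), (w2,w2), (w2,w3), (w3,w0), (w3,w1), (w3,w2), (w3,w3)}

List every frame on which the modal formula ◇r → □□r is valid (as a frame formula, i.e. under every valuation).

This is the axiom for a generalized confluence (Geach) condition; its first-order frame correspondent is ∀x ∀y ∀z ((xRy ∧ xR²z) → ∃w (y = w ∧ z = w)).
(F1): satisfies the condition.
(F2): fails — sRt, sR²s but t ≠ s.
(F3): fails — aRc, aR²a but c ≠ a.
(F4): fails — w0Rw2, w0R²w0 but w2 ≠ w0.
Valid on: (F1).

(F1)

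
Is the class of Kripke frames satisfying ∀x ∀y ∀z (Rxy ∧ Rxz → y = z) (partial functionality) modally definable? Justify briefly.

Yes — defined by ◇p → □p

This is a Sahlqvist condition; the CD axiom ◇p → □p defines it.
Suppose ◇p→□p is valid. Take Rxy, Rxz and set V(p)={y}. Then ◇p at x, so □p at x, so p at z, i.e. z=y.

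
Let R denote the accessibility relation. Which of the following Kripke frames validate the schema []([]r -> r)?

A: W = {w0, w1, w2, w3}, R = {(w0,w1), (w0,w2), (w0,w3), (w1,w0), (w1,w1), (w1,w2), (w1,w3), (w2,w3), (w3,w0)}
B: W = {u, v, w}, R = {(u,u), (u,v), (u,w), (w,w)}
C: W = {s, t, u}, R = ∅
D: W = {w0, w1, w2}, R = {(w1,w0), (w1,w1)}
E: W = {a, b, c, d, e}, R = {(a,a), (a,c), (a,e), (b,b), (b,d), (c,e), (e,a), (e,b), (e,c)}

C

This is the axiom for shift-reflexivity; its first-order frame correspondent is forall x forall y (Rxy -> Ryy).
A: fails — Rw1w0 but not Rw0w0.
B: fails — Ruv but not Rvv.
C: condition met.
D: fails — Rw1w0 but not Rw0w0.
E: fails — Rae but not Ree.
Valid on: C.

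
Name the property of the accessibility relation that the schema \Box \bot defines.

□⊥ is valid iff no world has any successor (otherwise □⊥ fails at any world with one).

emptiness of R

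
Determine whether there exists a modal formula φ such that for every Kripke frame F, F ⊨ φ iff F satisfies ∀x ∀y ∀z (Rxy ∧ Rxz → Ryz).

Yes — defined by ◇p → □◇p

This is a Sahlqvist condition; the 5 axiom ◇p → □◇p defines it.
Suppose ◇p→□◇p is valid. Take Rxy, Rxz and set V(p)={y}. Then ◇p at x, so □◇p at x, so ◇p at z, so some w with Rzw has p; w=y, i.e. Rzy. By symmetry of the argument, Ryz.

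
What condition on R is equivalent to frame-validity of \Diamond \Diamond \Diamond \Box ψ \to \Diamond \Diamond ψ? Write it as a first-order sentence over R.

This is a Sahlqvist (Geach-type) schema ◇^3□^1ψ → □^0◇^2ψ.
Minimal-valuation argument: fix x; take any y with xR^3y and any z with xR^0z. Set V(ψ) to the set of worlds R-reachable from y in exactly 1 step. Then □^1ψ holds at y, so the antecedent holds at x; validity forces ◇^2ψ at z, giving a w with zR^2w and yR^1w.
First-order correspondent: \forall x \forall y (x R^3 y \to \exists w (yRw \wedge x R^2 w)).

\forall x \forall y (x R^3 y \to \exists w (yRw \wedge x R^2 w))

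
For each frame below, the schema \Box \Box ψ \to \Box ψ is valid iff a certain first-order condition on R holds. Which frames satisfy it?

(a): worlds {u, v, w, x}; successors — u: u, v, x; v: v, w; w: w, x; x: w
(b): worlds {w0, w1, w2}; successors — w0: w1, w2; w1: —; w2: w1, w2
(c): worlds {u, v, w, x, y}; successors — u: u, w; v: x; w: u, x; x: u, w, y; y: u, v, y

(a), (b)

The schema corresponds to density: \forall x \forall y (Rxy \to \exists z (Rxz \wedge Rzy)).
(a): condition met.
(b): condition met.
(c): fails — Rwx but no z with Rwz and Rzx.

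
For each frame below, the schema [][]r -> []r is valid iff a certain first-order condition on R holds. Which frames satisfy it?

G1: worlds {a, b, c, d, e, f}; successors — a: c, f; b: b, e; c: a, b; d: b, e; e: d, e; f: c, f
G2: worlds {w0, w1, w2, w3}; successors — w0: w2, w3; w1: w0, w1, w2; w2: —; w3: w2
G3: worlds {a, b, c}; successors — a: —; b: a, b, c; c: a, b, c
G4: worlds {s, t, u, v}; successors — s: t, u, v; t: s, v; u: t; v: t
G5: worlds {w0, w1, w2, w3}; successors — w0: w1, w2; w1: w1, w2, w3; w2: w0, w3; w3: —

The schema corresponds to density: forall x forall y (Rxy -> exists z (Rxz & Rzy)).
G1: fails — Rca but no z with Rcz and Rza.
G2: fails — Rw3w2 but no z with Rw3z and Rzw2.
G3: condition met.
G4: fails — Rut but no z with Ruz and Rzt.
G5: fails — Rw2w0 but no z with Rw2z and Rzw0.
Valid on: G3.

G3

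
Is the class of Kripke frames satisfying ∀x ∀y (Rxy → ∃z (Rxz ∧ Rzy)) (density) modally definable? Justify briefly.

This is a Sahlqvist condition; the C4 axiom □□r → □r defines it.

Definable; □□r → □r defines it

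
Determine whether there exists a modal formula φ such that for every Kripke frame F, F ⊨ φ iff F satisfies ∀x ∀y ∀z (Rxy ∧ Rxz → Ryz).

Yes — defined by ◇q → □◇q

This is a Sahlqvist condition; the 5 axiom ◇q → □◇q defines it.
Suppose ◇q→□◇q is valid. Take Rxy, Rxz and set V(q)={y}. Then ◇q at x, so □◇q at x, so ◇q at z, so some w with Rzw has q; w=y, i.e. Rzy. By symmetry of the argument, Ryz.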